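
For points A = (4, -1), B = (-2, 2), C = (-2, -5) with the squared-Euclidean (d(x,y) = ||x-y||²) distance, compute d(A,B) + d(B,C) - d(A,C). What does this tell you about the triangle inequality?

d(A,B) = 6² + 3² = 45, d(B,C) = 0² + 7² = 49, d(A,C) = 6² + 4² = 52.
d(A,B) + d(B,C) - d(A,C) = 45 + 49 - 52 = 94 - 52 = 42. This is ≥ 0, so the triangle inequality holds for these points.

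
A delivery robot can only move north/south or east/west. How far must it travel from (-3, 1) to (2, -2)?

Σ|x_i - y_i| = |-3 - 2| + |1 - (-2)| = 5 + 3 = 8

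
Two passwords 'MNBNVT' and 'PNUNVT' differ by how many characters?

Differing positions: 1, 3. Hamming distance = 2.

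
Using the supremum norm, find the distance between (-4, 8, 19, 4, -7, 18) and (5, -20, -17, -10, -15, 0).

max(|x_i - y_i|) = max(|-4 - 5|, |8 - (-20)|, |19 - (-17)|, |4 - (-10)|, |-7 - (-15)|, |18 - 0|) = max(9, 28, 36, 14, 8, 18) = 36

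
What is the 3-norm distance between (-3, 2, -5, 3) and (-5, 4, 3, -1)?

(Σ|x_i - y_i|^3)^(1/3) = (|-3 - (-5)|^3 + |2 - 4|^3 + |-5 - 3|^3 + |3 - (-1)|^3)^(1/3)
= (2^3 + 2^3 + 8^3 + 4^3)^(1/3) = (8 + 8 + 512 + 64)^(1/3) = (592)^(1/3) ≈ 8.3967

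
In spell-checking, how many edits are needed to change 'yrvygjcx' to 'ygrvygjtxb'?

Let D[i][j] be the edit distance between the first i characters of 'yrvygjcx' and the first j characters of 'ygrvygjtxb', with D[i][0] = i, D[0][j] = j, and D[i][j] = D[i-1][j-1] if the characters match, else 1 + min(D[i-1][j], D[i][j-1], D[i-1][j-1]). Filling the table (rows: prefixes of 'yrvygjcx', columns: prefixes of 'ygrvygjtxb'):
     ε  y  g  r  v  y  g  j  t  x  b
  ε  0  1  2  3  4  5  6  7  8  9 10
  y  1  0  1  2  3  4  5  6  7  8  9
  r  2  1  1  1  2  3  4  5  6  7  8
  v  3  2  2  2  1  2  3  4  5  6  7
  y  4  3  3  3  2  1  2  3  4  5  6
  g  5  4  3  4  3  2  1  2  3  4  5
  j  6  5  4  4  4  3  2  1  2  3  4
  c  7  6  5  5  5  4  3  2  2  3  4
  x  8  7  6  6  6  5  4  3  3  2  3
The bottom-right entry gives D[8][10] = 3, so no sequence of fewer than 3 edits works. Backtracking through the table gives one optimal edit sequence (3 edits):
  yrvygjcx → ygrvygjcx (ins g @2)
  ygrvygjcx → ygrvygjtx (sub c→t @8)
  ygrvygjtx → ygrvygjtxb (ins b @10)
Edit distance = 3.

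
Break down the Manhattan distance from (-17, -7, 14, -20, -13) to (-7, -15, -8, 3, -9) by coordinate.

Σ|x_i - y_i| = |-17 - (-7)| + |-7 - (-15)| + |14 - (-8)| + |-20 - 3| + |-13 - (-9)| = 10 + 8 + 22 + 23 + 4 = 67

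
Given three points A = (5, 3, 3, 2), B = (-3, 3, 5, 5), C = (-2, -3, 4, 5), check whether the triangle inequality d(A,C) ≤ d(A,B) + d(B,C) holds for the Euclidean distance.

d(A,B) = √(8² + 0² + 2² + 3²) = √77 ≈ 8.775, d(B,C) = √(1² + 6² + 1² + 0²) = √38 ≈ 6.1644, d(A,C) = √(7² + 6² + 1² + 3²) = √95 ≈ 9.7468.
d(A,C) ≈ 9.7468 ≤ 8.775 + 6.1644 = 14.9394. Triangle inequality is satisfied.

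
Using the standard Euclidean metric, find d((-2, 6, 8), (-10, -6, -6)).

√(Σ(x_i - y_i)²) = √((-2 - (-10))² + (6 - (-6))² + (8 - (-6))²)
= √(8² + 12² + 14²) = √(64 + 144 + 196) = √404 ≈ 20.0998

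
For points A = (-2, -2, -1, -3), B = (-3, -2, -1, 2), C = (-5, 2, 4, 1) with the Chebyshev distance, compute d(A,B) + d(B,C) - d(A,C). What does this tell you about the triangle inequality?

d(A,B) = max(1, 0, 0, 5) = 5, d(B,C) = max(2, 4, 5, 1) = 5, d(A,C) = max(3, 4, 5, 4) = 5.
d(A,B) + d(B,C) - d(A,C) = 5 + 5 - 5 = 10 - 5 = 5. This is ≥ 0, so the triangle inequality holds for these points.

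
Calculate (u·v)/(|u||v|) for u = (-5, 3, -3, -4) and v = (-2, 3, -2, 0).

With u = (-5, 3, -3, -4), v = (-2, 3, -2, 0):
u·v = (-5)·(-2) + 3·3 + (-3)·(-2) + (-4)·0 = 10 + 9 + 6 + 0 = 25.
|u| = √((-5)² + 3² + (-3)² + (-4)²) = √59, |v| = √((-2)² + 3² + (-2)² + 0²) = √17, so |u||v| = √(59·17) = √1003.
cos θ = (u·v)/(|u||v|) = 25/√1003 ≈ 0.7894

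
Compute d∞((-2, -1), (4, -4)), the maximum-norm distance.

max(|x_i - y_i|) = max(|-2 - 4|, |-1 - (-4)|) = max(6, 3) = 6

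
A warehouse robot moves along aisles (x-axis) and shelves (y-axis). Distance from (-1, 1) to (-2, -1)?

Σ|x_i - y_i| = |-1 - (-2)| + |1 - (-1)| = 1 + 2 = 3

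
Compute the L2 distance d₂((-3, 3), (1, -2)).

√(Σ(x_i - y_i)²) = √((-3 - 1)² + (3 - (-2))²)
= √((-4)² + 5²) = √(16 + 25) = √41 ≈ 6.4031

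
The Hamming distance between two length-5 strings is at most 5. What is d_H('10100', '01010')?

Differing positions: 1, 2, 3, 4. Hamming distance = 4. The maximum possible Hamming distance for length-5 strings is 5, so d_H/5 = 4/5 = 0.8.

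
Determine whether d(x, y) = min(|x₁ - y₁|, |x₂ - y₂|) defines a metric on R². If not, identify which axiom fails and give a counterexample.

No. d fails identity of indiscernibles: take x = (5, 0) and y = (5, 7). Then d(x,y) = min(|5 - 5|, |0 - 7|) = min(0, 7) = 0, yet x ≠ y.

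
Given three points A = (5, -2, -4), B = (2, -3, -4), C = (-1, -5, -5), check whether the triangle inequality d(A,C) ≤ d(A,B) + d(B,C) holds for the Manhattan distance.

d(A,B) = 3 + 1 + 0 = 4, d(B,C) = 3 + 2 + 1 = 6, d(A,C) = 6 + 3 + 1 = 10.
d(A,C) = 10 ≤ 4 + 6 = 10. Triangle inequality is satisfied.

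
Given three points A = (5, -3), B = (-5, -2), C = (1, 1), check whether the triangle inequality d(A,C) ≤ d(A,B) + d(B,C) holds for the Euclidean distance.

d(A,B) = √(10² + 1²) = √101 ≈ 10.0499, d(B,C) = √(6² + 3²) = √45 ≈ 6.7082, d(A,C) = √(4² + 4²) = √32 ≈ 5.6569.
d(A,C) ≈ 5.6569 ≤ 10.0499 + 6.7082 = 16.7581. Triangle inequality is satisfied.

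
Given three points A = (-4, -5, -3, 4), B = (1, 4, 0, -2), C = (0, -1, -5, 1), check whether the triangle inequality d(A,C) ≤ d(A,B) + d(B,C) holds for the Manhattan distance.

d(A,B) = 5 + 9 + 3 + 6 = 23, d(B,C) = 1 + 5 + 5 + 3 = 14, d(A,C) = 4 + 4 + 2 + 3 = 13.
d(A,C) = 13 ≤ 23 + 14 = 37. Triangle inequality is satisfied.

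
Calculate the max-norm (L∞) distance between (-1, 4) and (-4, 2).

max(|x_i - y_i|) = max(|-1 - (-4)|, |4 - 2|) = max(3, 2) = 3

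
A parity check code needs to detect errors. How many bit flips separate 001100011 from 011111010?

Differing positions: 2, 5, 6, 9. Hamming distance = 4.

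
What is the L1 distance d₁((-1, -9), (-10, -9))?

Σ|x_i - y_i| = |-1 - (-10)| + |-9 - (-9)| = 9 + 0 = 9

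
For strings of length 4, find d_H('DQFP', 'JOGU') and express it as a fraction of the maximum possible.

Differing positions: 1, 2, 3, 4. Hamming distance = 4. The maximum possible Hamming distance for length-4 strings is 4, so d_H/4 = 4/4 = 1.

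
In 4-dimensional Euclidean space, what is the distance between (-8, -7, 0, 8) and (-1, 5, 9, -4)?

√(Σ(x_i - y_i)²) = √((-8 - (-1))² + (-7 - 5)² + (0 - 9)² + (8 - (-4))²)
= √((-7)² + (-12)² + (-9)² + 12²) = √(49 + 144 + 81 + 144) = √418 ≈ 20.445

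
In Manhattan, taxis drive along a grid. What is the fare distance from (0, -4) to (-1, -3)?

Σ|x_i - y_i| = |0 - (-1)| + |-4 - (-3)| = 1 + 1 = 2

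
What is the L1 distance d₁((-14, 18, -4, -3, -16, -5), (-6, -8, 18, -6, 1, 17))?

Σ|x_i - y_i| = |-14 - (-6)| + |18 - (-8)| + |-4 - 18| + |-3 - (-6)| + |-16 - 1| + |-5 - 17| = 8 + 26 + 22 + 3 + 17 + 22 = 98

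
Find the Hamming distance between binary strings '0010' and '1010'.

Differing positions: 1. Hamming distance = 1.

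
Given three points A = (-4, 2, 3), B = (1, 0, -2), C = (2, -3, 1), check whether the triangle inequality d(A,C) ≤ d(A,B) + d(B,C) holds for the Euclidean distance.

d(A,B) = √(5² + 2² + 5²) = √54 ≈ 7.3485, d(B,C) = √(1² + 3² + 3²) = √19 ≈ 4.3589, d(A,C) = √(6² + 5² + 2²) = √65 ≈ 8.0623.
d(A,C) ≈ 8.0623 ≤ 7.3485 + 4.3589 = 11.7074. Triangle inequality is satisfied.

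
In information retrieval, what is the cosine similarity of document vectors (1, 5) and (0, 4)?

With u = (1, 5), v = (0, 4):
u·v = 1·0 + 5·4 = 0 + 20 = 20.
|u| = √(1² + 5²) = √26, |v| = √(0² + 4²) = √16, so |u||v| = √(26·16) = √416.
cos θ = (u·v)/(|u||v|) = 20/√416 ≈ 0.9806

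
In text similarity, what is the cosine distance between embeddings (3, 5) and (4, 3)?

With u = (3, 5), v = (4, 3):
u·v = 3·4 + 5·3 = 12 + 15 = 27.
|u| = √(3² + 5²) = √34, |v| = √(4² + 3²) = √25, so |u||v| = √(34·25) = √850.
cos θ = (u·v)/(|u||v|) = 27/√850 ≈ 0.9261
Cosine distance = 1 - cos θ ≈ 1 - 0.9261 = 0.0739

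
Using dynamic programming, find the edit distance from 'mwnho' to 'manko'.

Let D[i][j] be the edit distance between the first i characters of 'mwnho' and the first j characters of 'manko', with D[i][0] = i, D[0][j] = j, and D[i][j] = D[i-1][j-1] if the characters match, else 1 + min(D[i-1][j], D[i][j-1], D[i-1][j-1]). Filling the table (rows: prefixes of 'mwnho', columns: prefixes of 'manko'):
     ε  m  a  n  k  o
  ε  0  1  2  3  4  5
  m  1  0  1  2  3  4
  w  2  1  1  2  3  4
  n  3  2  2  1  2  3
  h  4  3  3  2  2  3
  o  5  4  4  3  3  2
The bottom-right entry gives D[5][5] = 2, so no sequence of fewer than 2 edits works. Backtracking through the table gives one optimal edit sequence (2 edits):
  mwnho → manho (sub w→a @2)
  manho → manko (sub h→k @4)
Edit distance = 2.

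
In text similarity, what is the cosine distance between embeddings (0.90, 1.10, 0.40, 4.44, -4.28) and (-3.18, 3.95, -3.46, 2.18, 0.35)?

With u = (0.90, 1.10, 0.40, 4.44, -4.28), v = (-3.18, 3.95, -3.46, 2.18, 0.35):
u·v = 0.9·(-3.18) + 1.1·3.95 + 0.4·(-3.46) + 4.44·2.18 + (-4.28)·0.35 = (-2.862) + 4.345 + (-1.384) + 9.6792 + (-1.498) = 8.2802.
|u| = √(0.9² + 1.1² + 0.4² + 4.44² + (-4.28)²) = √(0.81 + 1.21 + 0.16 + 19.7136 + 18.3184) = √40.212, |v| = √((-3.18)² + 3.95² + (-3.46)² + 2.18² + 0.35²) = √(10.1124 + 15.6025 + 11.9716 + 4.7524 + 0.1225) = √42.5614.
cos θ = (u·v)/(|u||v|) = 8.2802/(√40.212·√42.5614) ≈ 0.2001
Cosine distance = 1 - cos θ ≈ 1 - 0.2001 = 0.7999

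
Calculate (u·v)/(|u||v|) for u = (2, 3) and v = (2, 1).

With u = (2, 3), v = (2, 1):
u·v = 2·2 + 3·1 = 4 + 3 = 7.
|u| = √(2² + 3²) = √13, |v| = √(2² + 1²) = √5, so |u||v| = √(13·5) = √65.
cos θ = (u·v)/(|u||v|) = 7/√65 ≈ 0.8682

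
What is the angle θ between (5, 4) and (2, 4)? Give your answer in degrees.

With u = (5, 4), v = (2, 4):
u·v = 5·2 + 4·4 = 10 + 16 = 26.
|u| = √(5² + 4²) = √41, |v| = √(2² + 4²) = √20, so |u||v| = √(41·20) = √820.
cos θ = (u·v)/(|u||v|) = 26/√820 ≈ 0.907959
θ = arccos(0.907959) ≈ 24.78°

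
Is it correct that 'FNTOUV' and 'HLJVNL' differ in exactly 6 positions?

Differing positions: 1, 2, 3, 4, 5, 6. Hamming distance = 6, so the claim is true.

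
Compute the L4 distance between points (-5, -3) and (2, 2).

(Σ|x_i - y_i|^4)^(1/4) = (|-5 - 2|^4 + |-3 - 2|^4)^(1/4)
= (7^4 + 5^4)^(1/4) = (2401 + 625)^(1/4) = (3026)^(1/4) ≈ 7.4168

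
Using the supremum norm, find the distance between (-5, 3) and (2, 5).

max(|x_i - y_i|) = max(|-5 - 2|, |3 - 5|) = max(7, 2) = 7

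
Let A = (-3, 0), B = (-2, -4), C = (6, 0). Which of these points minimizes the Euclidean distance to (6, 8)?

Distances: d(A) ≈ 12.0416, d(B) ≈ 14.4222, d(C) = 8. Nearest: C = (6, 0) with distance 8.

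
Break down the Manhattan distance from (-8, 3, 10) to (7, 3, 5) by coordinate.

Σ|x_i - y_i| = |-8 - 7| + |3 - 3| + |10 - 5| = 15 + 0 + 5 = 20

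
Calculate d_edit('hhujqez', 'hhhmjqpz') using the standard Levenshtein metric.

Let D[i][j] be the edit distance between the first i characters of 'hhujqez' and the first j characters of 'hhhmjqpz', with D[i][0] = i, D[0][j] = j, and D[i][j] = D[i-1][j-1] if the characters match, else 1 + min(D[i-1][j], D[i][j-1], D[i-1][j-1]). Filling the table (rows: prefixes of 'hhujqez', columns: prefixes of 'hhhmjqpz'):
     ε  h  h  h  m  j  q  p  z
  ε  0  1  2  3  4  5  6  7  8
  h  1  0  1  2  3  4  5  6  7
  h  2  1  0  1  2  3  4  5  6
  u  3  2  1  1  2  3  4  5  6
  j  4  3  2  2  2  2  3  4  5
  q  5  4  3  3  3  3  2  3  4
  e  6  5  4  4  4  4  3  3  4
  z  7  6  5  5  5  5  4  4  3
The bottom-right entry gives D[7][8] = 3, so no sequence of fewer than 3 edits works. Backtracking through the table gives one optimal edit sequence (3 edits):
  hhujqez → hhhujqez (ins h @1)
  hhhujqez → hhhmjqez (sub u→m @4)
  hhhmjqez → hhhmjqpz (sub e→p @7)
Edit distance = 3.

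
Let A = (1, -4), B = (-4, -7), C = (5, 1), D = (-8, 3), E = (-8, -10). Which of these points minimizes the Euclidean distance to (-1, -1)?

Distances: d(A) ≈ 3.6056, d(B) ≈ 6.7082, d(C) ≈ 6.3246, d(D) ≈ 8.0623, d(E) ≈ 11.4018. Nearest: A = (1, -4) with distance 3.6056.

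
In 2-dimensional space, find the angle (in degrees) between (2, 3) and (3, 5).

With u = (2, 3), v = (3, 5):
u·v = 2·3 + 3·5 = 6 + 15 = 21.
|u| = √(2² + 3²) = √13, |v| = √(3² + 5²) = √34, so |u||v| = √(13·34) = √442.
cos θ = (u·v)/(|u||v|) = 21/√442 ≈ 0.998868
θ = arccos(0.998868) ≈ 2.73°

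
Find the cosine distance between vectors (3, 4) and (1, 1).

With u = (3, 4), v = (1, 1):
u·v = 3·1 + 4·1 = 3 + 4 = 7.
|u| = √(3² + 4²) = √25, |v| = √(1² + 1²) = √2, so |u||v| = √(25·2) = √50.
cos θ = (u·v)/(|u||v|) = 7/√50 ≈ 0.9899
Cosine distance = 1 - cos θ ≈ 1 - 0.9899 = 0.0101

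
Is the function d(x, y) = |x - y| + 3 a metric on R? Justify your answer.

No. d fails identity of indiscernibles (specifically d(x,x) = 0): d(-6, -6) = |-6 - (-6)| + 3 = 0 + 3 = 3 ≠ 0.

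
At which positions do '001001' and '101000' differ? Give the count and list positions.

Differing positions: 1, 6. Hamming distance = 2.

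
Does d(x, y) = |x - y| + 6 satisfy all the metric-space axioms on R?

No. d fails identity of indiscernibles (specifically d(x,x) = 0): d(-1, -1) = |-1 - (-1)| + 6 = 0 + 6 = 6 ≠ 0.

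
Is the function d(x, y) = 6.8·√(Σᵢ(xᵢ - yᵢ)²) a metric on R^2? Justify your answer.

Yes. The L2 (Euclidean) norm induces a metric on R^2, and multiplying a metric by a positive constant 6.8 > 0 preserves all four axioms: non-negativity (6.8·||x-y|| ≥ 0), identity (6.8·||x-y|| = 0 ⟺ ||x-y|| = 0 ⟺ x = y), symmetry (||x-y|| = ||y-x||), and the triangle inequality (6.8·||x-z|| ≤ 6.8·||x-y|| + 6.8·||y-z||). So d is a metric.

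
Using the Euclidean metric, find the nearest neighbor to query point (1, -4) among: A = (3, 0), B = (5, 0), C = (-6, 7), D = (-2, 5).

Distances: d(A) ≈ 4.4721, d(B) ≈ 5.6569, d(C) ≈ 13.0384, d(D) ≈ 9.4868. Nearest: A = (3, 0) with distance 4.4721.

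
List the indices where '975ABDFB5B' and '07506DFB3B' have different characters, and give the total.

Differing positions: 1, 4, 5, 9. Hamming distance = 4.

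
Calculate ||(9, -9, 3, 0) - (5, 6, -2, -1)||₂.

√(Σ(x_i - y_i)²) = √((9 - 5)² + (-9 - 6)² + (3 - (-2))² + (0 - (-1))²)
= √(4² + (-15)² + 5² + 1²) = √(16 + 225 + 25 + 1) = √267 ≈ 16.3401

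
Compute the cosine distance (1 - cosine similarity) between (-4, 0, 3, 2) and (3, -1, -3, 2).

With u = (-4, 0, 3, 2), v = (3, -1, -3, 2):
u·v = (-4)·3 + 0·(-1) + 3·(-3) + 2·2 = (-12) + 0 + (-9) + 4 = -17.
|u| = √((-4)² + 0² + 3² + 2²) = √29, |v| = √(3² + (-1)² + (-3)² + 2²) = √23, so |u||v| = √(29·23) = √667.
cos θ = (u·v)/(|u||v|) = -17/√667 ≈ -0.6582
Cosine distance = 1 - cos θ ≈ 1 - (-0.6582) = 1.6582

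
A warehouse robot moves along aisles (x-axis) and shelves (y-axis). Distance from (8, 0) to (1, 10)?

Σ|x_i - y_i| = |8 - 1| + |0 - 10| = 7 + 10 = 17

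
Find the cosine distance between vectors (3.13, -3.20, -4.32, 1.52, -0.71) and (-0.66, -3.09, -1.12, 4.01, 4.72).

With u = (3.13, -3.20, -4.32, 1.52, -0.71), v = (-0.66, -3.09, -1.12, 4.01, 4.72):
u·v = 3.13·(-0.66) + (-3.2)·(-3.09) + (-4.32)·(-1.12) + 1.52·4.01 + (-0.71)·4.72 = (-2.0658) + 9.888 + 4.8384 + 6.0952 + (-3.3512) = 15.4046.
|u| = √(3.13² + (-3.2)² + (-4.32)² + 1.52² + (-0.71)²) = √(9.7969 + 10.24 + 18.6624 + 2.3104 + 0.5041) = √41.5138, |v| = √((-0.66)² + (-3.09)² + (-1.12)² + 4.01² + 4.72²) = √(0.4356 + 9.5481 + 1.2544 + 16.0801 + 22.2784) = √49.5966.
cos θ = (u·v)/(|u||v|) = 15.4046/(√41.5138·√49.5966) ≈ 0.3395
Cosine distance = 1 - cos θ ≈ 1 - 0.3395 = 0.6605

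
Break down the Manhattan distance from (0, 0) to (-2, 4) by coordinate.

Σ|x_i - y_i| = |0 - (-2)| + |0 - 4| = 2 + 4 = 6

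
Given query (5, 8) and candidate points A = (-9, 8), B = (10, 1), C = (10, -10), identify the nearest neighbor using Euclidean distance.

Distances: d(A) = 14, d(B) ≈ 8.6023, d(C) ≈ 18.6815. Nearest: B = (10, 1) with distance 8.6023.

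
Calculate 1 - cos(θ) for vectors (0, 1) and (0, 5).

With u = (0, 1), v = (0, 5):
u·v = 0·0 + 1·5 = 0 + 5 = 5.
|u| = √(0² + 1²) = √1, |v| = √(0² + 5²) = √25, so |u||v| = √(1·25) = √25 = 5.
cos θ = (u·v)/(|u||v|) = 5/5 = 1
Cosine distance = 1 - cos θ = 1 - 1 = 0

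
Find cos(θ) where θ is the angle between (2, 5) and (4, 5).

With u = (2, 5), v = (4, 5):
u·v = 2·4 + 5·5 = 8 + 25 = 33.
|u| = √(2² + 5²) = √29, |v| = √(4² + 5²) = √41, so |u||v| = √(29·41) = √1189.
cos θ = (u·v)/(|u||v|) = 33/√1189 ≈ 0.957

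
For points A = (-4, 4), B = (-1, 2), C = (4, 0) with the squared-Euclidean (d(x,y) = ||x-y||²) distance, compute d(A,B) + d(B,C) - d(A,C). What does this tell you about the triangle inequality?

d(A,B) = 3² + 2² = 13, d(B,C) = 5² + 2² = 29, d(A,C) = 8² + 4² = 80.
d(A,B) + d(B,C) - d(A,C) = 13 + 29 - 80 = 42 - 80 = -38. This is < 0, so the triangle inequality FAILS for these points (squared-Euclidean is not a metric).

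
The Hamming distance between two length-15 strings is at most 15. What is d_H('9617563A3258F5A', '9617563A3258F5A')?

Differing positions: none. Hamming distance = 0. The maximum possible Hamming distance for length-15 strings is 15, so d_H/15 = 0/15 = 0.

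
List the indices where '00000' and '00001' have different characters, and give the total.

Differing positions: 5. Hamming distance = 1.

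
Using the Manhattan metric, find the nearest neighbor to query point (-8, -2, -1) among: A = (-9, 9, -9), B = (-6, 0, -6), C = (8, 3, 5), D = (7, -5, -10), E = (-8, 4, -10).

Distances: d(A) = 20, d(B) = 9, d(C) = 27, d(D) = 27, d(E) = 15. Nearest: B = (-6, 0, -6) with distance 9.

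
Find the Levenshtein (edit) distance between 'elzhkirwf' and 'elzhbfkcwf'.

Let D[i][j] be the edit distance between the first i characters of 'elzhkirwf' and the first j characters of 'elzhbfkcwf', with D[i][0] = i, D[0][j] = j, and D[i][j] = D[i-1][j-1] if the characters match, else 1 + min(D[i-1][j], D[i][j-1], D[i-1][j-1]). Filling the table (rows: prefixes of 'elzhkirwf', columns: prefixes of 'elzhbfkcwf'):
     ε  e  l  z  h  b  f  k  c  w  f
  ε  0  1  2  3  4  5  6  7  8  9 10
  e  1  0  1  2  3  4  5  6  7  8  9
  l  2  1  0  1  2  3  4  5  6  7  8
  z  3  2  1  0  1  2  3  4  5  6  7
  h  4  3  2  1  0  1  2  3  4  5  6
  k  5  4  3  2  1  1  2  2  3  4  5
  i  6  5  4  3  2  2  2  3  3  4  5
  r  7  6  5  4  3  3  3  3  4  4  5
  w  8  7  6  5  4  4  4  4  4  4  5
  f  9  8  7  6  5  5  4  5  5  5  4
The bottom-right entry gives D[9][10] = 4, so no sequence of fewer than 4 edits works. Backtracking through the table gives one optimal edit sequence (4 edits):
  elzhkirwf → elzhbkirwf (ins b @5)
  elzhbkirwf → elzhbfirwf (sub k→f @6)
  elzhbfirwf → elzhbfkrwf (sub i→k @7)
  elzhbfkrwf → elzhbfkcwf (sub r→c @8)
Edit distance = 4.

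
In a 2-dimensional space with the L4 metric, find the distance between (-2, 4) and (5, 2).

(Σ|x_i - y_i|^4)^(1/4) = (|-2 - 5|^4 + |4 - 2|^4)^(1/4)
= (7^4 + 2^4)^(1/4) = (2401 + 16)^(1/4) = (2417)^(1/4) ≈ 7.0116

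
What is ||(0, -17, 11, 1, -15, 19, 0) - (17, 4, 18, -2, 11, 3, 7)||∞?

max(|x_i - y_i|) = max(|0 - 17|, |-17 - 4|, |11 - 18|, |1 - (-2)|, |-15 - 11|, |19 - 3|, |0 - 7|) = max(17, 21, 7, 3, 26, 16, 7) = 26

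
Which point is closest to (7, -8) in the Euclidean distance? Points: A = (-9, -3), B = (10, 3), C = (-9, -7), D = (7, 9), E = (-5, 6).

Distances: d(A) ≈ 16.7631, d(B) ≈ 11.4018, d(C) ≈ 16.0312, d(D) = 17, d(E) ≈ 18.4391. Nearest: B = (10, 3) with distance 11.4018.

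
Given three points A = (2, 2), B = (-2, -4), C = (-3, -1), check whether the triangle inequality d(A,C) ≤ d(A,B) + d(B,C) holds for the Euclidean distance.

d(A,B) = √(4² + 6²) = √52 ≈ 7.2111, d(B,C) = √(1² + 3²) = √10 ≈ 3.1623, d(A,C) = √(5² + 3²) = √34 ≈ 5.831.
d(A,C) ≈ 5.831 ≤ 7.2111 + 3.1623 = 10.3734. Triangle inequality is satisfied.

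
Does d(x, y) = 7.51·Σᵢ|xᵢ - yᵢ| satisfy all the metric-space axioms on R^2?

Yes. The L1 (Manhattan) norm induces a metric on R^2, and multiplying a metric by a positive constant 7.51 > 0 preserves all four axioms: non-negativity (7.51·||x-y|| ≥ 0), identity (7.51·||x-y|| = 0 ⟺ ||x-y|| = 0 ⟺ x = y), symmetry (||x-y|| = ||y-x||), and the triangle inequality (7.51·||x-z|| ≤ 7.51·||x-y|| + 7.51·||y-z||). So d is a metric.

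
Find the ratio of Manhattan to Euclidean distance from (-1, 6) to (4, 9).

L1 = |-1 - 4| + |6 - 9| = 5 + 3 = 8
L2 = √(5² + 3²) = √34 ≈ 5.831
L1 ≥ L2 always (equality iff movement is along one axis); L1 > L2 here.
Ratio L1/L2 = 8/√34 ≈ 1.372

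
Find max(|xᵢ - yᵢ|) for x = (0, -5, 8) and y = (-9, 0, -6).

max(|x_i - y_i|) = max(|0 - (-9)|, |-5 - 0|, |8 - (-6)|) = max(9, 5, 14) = 14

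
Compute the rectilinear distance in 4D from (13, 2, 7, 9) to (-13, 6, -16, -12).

Σ|x_i - y_i| = |13 - (-13)| + |2 - 6| + |7 - (-16)| + |9 - (-12)| = 26 + 4 + 23 + 21 = 74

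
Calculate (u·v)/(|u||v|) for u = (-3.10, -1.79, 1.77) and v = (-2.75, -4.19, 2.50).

With u = (-3.10, -1.79, 1.77), v = (-2.75, -4.19, 2.50):
u·v = (-3.1)·(-2.75) + (-1.79)·(-4.19) + 1.77·2.5 = 8.525 + 7.5001 + 4.425 = 20.4501.
|u| = √((-3.1)² + (-1.79)² + 1.77²) = √(9.61 + 3.2041 + 3.1329) = √15.947, |v| = √((-2.75)² + (-4.19)² + 2.5²) = √(7.5625 + 17.5561 + 6.25) = √31.3686.
cos θ = (u·v)/(|u||v|) = 20.4501/(√15.947·√31.3686) ≈ 0.9143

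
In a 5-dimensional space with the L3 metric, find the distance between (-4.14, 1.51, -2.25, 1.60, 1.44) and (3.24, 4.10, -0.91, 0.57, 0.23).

(Σ|x_i - y_i|^3)^(1/3) = (|-4.14 - 3.24|^3 + |1.51 - 4.1|^3 + |-2.25 - (-0.91)|^3 + |1.6 - 0.57|^3 + |1.44 - 0.23|^3)^(1/3)
= (7.38^3 + 2.59^3 + 1.34^3 + 1.03^3 + 1.21^3)^(1/3) ≈ (401.9473 + 17.374 + 2.4061 + 1.0927 + 1.7716)^(1/3) = (424.5917)^(1/3) ≈ 7.5161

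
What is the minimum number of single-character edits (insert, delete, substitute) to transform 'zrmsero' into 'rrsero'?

Let D[i][j] be the edit distance between the first i characters of 'zrmsero' and the first j characters of 'rrsero', with D[i][0] = i, D[0][j] = j, and D[i][j] = D[i-1][j-1] if the characters match, else 1 + min(D[i-1][j], D[i][j-1], D[i-1][j-1]). Filling the table (rows: prefixes of 'zrmsero', columns: prefixes of 'rrsero'):
     ε  r  r  s  e  r  o
  ε  0  1  2  3  4  5  6
  z  1  1  2  3  4  5  6
  r  2  1  1  2  3  4  5
  m  3  2  2  2  3  4  5
  s  4  3  3  2  3  4  5
  e  5  4  4  3  2  3  4
  r  6  5  4  4  3  2  3
  o  7  6  5  5  4  3  2
The bottom-right entry gives D[7][6] = 2, so no sequence of fewer than 2 edits works. Backtracking through the table gives one optimal edit sequence (2 edits):
  zrmsero → rmsero (del z @1)
  rmsero → rrsero (sub m→r @2)
Edit distance = 2.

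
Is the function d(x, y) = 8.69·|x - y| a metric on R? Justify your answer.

Yes. Since |x - y| is a metric on R and 8.69 > 0, the positive scalar multiple 8.69·|x - y| is also a metric: scaling by a positive constant preserves non-negativity, identity (d=0 ⟺ |x-y|=0 ⟺ x=y), symmetry, and the triangle inequality.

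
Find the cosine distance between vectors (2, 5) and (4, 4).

With u = (2, 5), v = (4, 4):
u·v = 2·4 + 5·4 = 8 + 20 = 28.
|u| = √(2² + 5²) = √29, |v| = √(4² + 4²) = √32, so |u||v| = √(29·32) = √928.
cos θ = (u·v)/(|u||v|) = 28/√928 ≈ 0.9191
Cosine distance = 1 - cos θ ≈ 1 - 0.9191 = 0.0809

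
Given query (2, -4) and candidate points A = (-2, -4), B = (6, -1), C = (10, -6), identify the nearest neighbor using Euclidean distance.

Distances: d(A) = 4, d(B) = 5, d(C) ≈ 8.2462. Nearest: A = (-2, -4) with distance 4.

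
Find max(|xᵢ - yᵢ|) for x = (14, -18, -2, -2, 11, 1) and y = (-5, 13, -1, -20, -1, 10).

max(|x_i - y_i|) = max(|14 - (-5)|, |-18 - 13|, |-2 - (-1)|, |-2 - (-20)|, |11 - (-1)|, |1 - 10|) = max(19, 31, 1, 18, 12, 9) = 31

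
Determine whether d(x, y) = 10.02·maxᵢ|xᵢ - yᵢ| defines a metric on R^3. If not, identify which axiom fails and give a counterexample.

Yes. The L∞ (Chebyshev) norm induces a metric on R^3, and multiplying a metric by a positive constant 10.02 > 0 preserves all four axioms: non-negativity (10.02·||x-y|| ≥ 0), identity (10.02·||x-y|| = 0 ⟺ ||x-y|| = 0 ⟺ x = y), symmetry (||x-y|| = ||y-x||), and the triangle inequality (10.02·||x-z|| ≤ 10.02·||x-y|| + 10.02·||y-z||). So d is a metric.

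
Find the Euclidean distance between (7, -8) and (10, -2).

√(Σ(x_i - y_i)²) = √((7 - 10)² + (-8 - (-2))²)
= √((-3)² + (-6)²) = √(9 + 36) = √45 ≈ 6.7082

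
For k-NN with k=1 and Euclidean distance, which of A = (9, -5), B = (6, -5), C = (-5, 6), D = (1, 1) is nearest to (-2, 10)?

Distances: d(A) ≈ 18.6011, d(B) = 17, d(C) = 5, d(D) ≈ 9.4868. Nearest: C = (-5, 6) with distance 5.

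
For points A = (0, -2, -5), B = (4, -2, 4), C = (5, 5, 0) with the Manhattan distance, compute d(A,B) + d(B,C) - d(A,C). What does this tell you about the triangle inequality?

d(A,B) = 4 + 0 + 9 = 13, d(B,C) = 1 + 7 + 4 = 12, d(A,C) = 5 + 7 + 5 = 17.
d(A,B) + d(B,C) - d(A,C) = 13 + 12 - 17 = 25 - 17 = 8. This is ≥ 0, so the triangle inequality holds for these points.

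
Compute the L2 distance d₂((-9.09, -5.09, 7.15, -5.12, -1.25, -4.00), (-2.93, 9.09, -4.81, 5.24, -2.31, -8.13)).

√(Σ(x_i - y_i)²) = √((-9.09 - (-2.93))² + (-5.09 - 9.09)² + (7.15 - (-4.81))² + (-5.12 - 5.24)² + (-1.25 - (-2.31))² + (-4 - (-8.13))²)
= √((-6.16)² + (-14.18)² + 11.96² + (-10.36)² + 1.06² + 4.13²) = √(37.9456 + 201.0724 + 143.0416 + 107.3296 + 1.1236 + 17.0569) = √507.5697 ≈ 22.5293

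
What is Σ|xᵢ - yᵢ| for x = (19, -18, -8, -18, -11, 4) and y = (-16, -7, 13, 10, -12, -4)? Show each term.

Σ|x_i - y_i| = |19 - (-16)| + |-18 - (-7)| + |-8 - 13| + |-18 - 10| + |-11 - (-12)| + |4 - (-4)| = 35 + 11 + 21 + 28 + 1 + 8 = 104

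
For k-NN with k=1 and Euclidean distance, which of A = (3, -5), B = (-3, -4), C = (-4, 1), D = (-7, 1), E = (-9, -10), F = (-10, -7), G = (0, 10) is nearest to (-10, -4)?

Distances: d(A) ≈ 13.0384, d(B) = 7, d(C) ≈ 7.8102, d(D) ≈ 5.831, d(E) ≈ 6.0828, d(F) = 3, d(G) ≈ 17.2047. Nearest: F = (-10, -7) with distance 3.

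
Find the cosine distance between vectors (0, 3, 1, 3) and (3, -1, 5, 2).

With u = (0, 3, 1, 3), v = (3, -1, 5, 2):
u·v = 0·3 + 3·(-1) + 1·5 + 3·2 = 0 + (-3) + 5 + 6 = 8.
|u| = √(0² + 3² + 1² + 3²) = √19, |v| = √(3² + (-1)² + 5² + 2²) = √39, so |u||v| = √(19·39) = √741.
cos θ = (u·v)/(|u||v|) = 8/√741 ≈ 0.2939
Cosine distance = 1 - cos θ ≈ 1 - 0.2939 = 0.7061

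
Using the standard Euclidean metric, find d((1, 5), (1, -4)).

√(Σ(x_i - y_i)²) = √((1 - 1)² + (5 - (-4))²)
= √(0² + 9²) = √(0 + 81) = √81 = 9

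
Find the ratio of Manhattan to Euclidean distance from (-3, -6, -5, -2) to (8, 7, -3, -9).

L1 = |-3 - 8| + |-6 - 7| + |-5 - (-3)| + |-2 - (-9)| = 11 + 13 + 2 + 7 = 33
L2 = √(11² + 13² + 2² + 7²) = √343 ≈ 18.5203
L1 ≥ L2 always (equality iff movement is along one axis); L1 > L2 here.
Ratio L1/L2 = 33/√343 ≈ 1.7818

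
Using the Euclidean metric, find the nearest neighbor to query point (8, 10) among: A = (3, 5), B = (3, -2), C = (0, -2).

Distances: d(A) ≈ 7.0711, d(B) = 13, d(C) ≈ 14.4222. Nearest: A = (3, 5) with distance 7.0711.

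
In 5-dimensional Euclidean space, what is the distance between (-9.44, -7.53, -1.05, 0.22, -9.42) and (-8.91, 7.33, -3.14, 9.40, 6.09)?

√(Σ(x_i - y_i)²) = √((-9.44 - (-8.91))² + (-7.53 - 7.33)² + (-1.05 - (-3.14))² + (0.22 - 9.4)² + (-9.42 - 6.09)²)
= √((-0.53)² + (-14.86)² + 2.09² + (-9.18)² + (-15.51)²) = √(0.2809 + 220.8196 + 4.3681 + 84.2724 + 240.5601) = √550.3011 ≈ 23.4585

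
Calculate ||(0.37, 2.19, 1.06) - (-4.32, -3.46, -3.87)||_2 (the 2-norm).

(Σ|x_i - y_i|^2)^(1/2) = (|0.37 - (-4.32)|^2 + |2.19 - (-3.46)|^2 + |1.06 - (-3.87)|^2)^(1/2)
= (4.69^2 + 5.65^2 + 4.93^2)^(1/2) = (21.9961 + 31.9225 + 24.3049)^(1/2) = (78.2235)^(1/2) ≈ 8.8444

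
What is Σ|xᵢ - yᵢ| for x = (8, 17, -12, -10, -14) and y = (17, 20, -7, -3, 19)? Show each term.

Σ|x_i - y_i| = |8 - 17| + |17 - 20| + |-12 - (-7)| + |-10 - (-3)| + |-14 - 19| = 9 + 3 + 5 + 7 + 33 = 57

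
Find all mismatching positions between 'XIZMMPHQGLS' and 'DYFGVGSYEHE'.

Differing positions: 1, 2, 3, 4, 5, 6, 7, 8, 9, 10, 11. Hamming distance = 11.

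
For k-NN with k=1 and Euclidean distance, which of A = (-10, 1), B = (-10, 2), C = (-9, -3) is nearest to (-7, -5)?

Distances: d(A) ≈ 6.7082, d(B) ≈ 7.6158, d(C) ≈ 2.8284. Nearest: C = (-9, -3) with distance 2.8284.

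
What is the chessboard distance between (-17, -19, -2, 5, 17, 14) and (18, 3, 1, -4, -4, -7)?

max(|x_i - y_i|) = max(|-17 - 18|, |-19 - 3|, |-2 - 1|, |5 - (-4)|, |17 - (-4)|, |14 - (-7)|) = max(35, 22, 3, 9, 21, 21) = 35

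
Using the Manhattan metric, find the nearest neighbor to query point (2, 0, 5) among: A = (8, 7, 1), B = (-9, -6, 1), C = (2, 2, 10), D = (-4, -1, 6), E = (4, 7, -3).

Distances: d(A) = 17, d(B) = 21, d(C) = 7, d(D) = 8, d(E) = 17. Nearest: C = (2, 2, 10) with distance 7.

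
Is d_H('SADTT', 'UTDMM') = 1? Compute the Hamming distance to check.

Differing positions: 1, 2, 4, 5. Hamming distance = 4, so the claim that d_H = 1 is false.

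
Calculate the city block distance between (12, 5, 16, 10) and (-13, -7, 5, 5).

Σ|x_i - y_i| = |12 - (-13)| + |5 - (-7)| + |16 - 5| + |10 - 5| = 25 + 12 + 11 + 5 = 53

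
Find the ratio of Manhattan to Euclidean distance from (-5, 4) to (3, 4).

L1 = |-5 - 3| + |4 - 4| = 8 + 0 = 8
L2 = √(8² + 0²) = √64 = 8
L1 ≥ L2 always (equality iff movement is along one axis); L1 = L2 here (movement is along a single axis).
Ratio L1/L2 = 8/8 = 1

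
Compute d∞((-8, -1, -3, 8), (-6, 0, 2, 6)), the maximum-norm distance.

max(|x_i - y_i|) = max(|-8 - (-6)|, |-1 - 0|, |-3 - 2|, |8 - 6|) = max(2, 1, 5, 2) = 5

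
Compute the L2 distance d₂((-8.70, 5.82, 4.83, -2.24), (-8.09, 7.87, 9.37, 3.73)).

√(Σ(x_i - y_i)²) = √((-8.7 - (-8.09))² + (5.82 - 7.87)² + (4.83 - 9.37)² + (-2.24 - 3.73)²)
= √((-0.61)² + (-2.05)² + (-4.54)² + (-5.97)²) = √(0.3721 + 4.2025 + 20.6116 + 35.6409) = √60.8271 ≈ 7.7992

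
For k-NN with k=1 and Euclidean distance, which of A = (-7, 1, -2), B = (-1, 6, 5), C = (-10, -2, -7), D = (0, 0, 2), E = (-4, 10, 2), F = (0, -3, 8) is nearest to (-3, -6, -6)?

Distances: d(A) = 9, d(B) ≈ 16.4012, d(C) ≈ 8.124, d(D) ≈ 10.4403, d(E) ≈ 17.9165, d(F) ≈ 14.6287. Nearest: C = (-10, -2, -7) with distance 8.124.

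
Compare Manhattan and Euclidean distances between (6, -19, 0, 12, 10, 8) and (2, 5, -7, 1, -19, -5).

L1 = |6 - 2| + |-19 - 5| + |0 - (-7)| + |12 - 1| + |10 - (-19)| + |8 - (-5)| = 4 + 24 + 7 + 11 + 29 + 13 = 88
L2 = √(4² + 24² + 7² + 11² + 29² + 13²) = √1772 ≈ 42.0951
L1 ≥ L2 always (equality iff movement is along one axis); L1 > L2 here.
Ratio L1/L2 = 88/√1772 ≈ 2.0905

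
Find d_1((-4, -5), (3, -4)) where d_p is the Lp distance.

Σ|x_i - y_i| = |-4 - 3| + |-5 - (-4)| = 7 + 1 = 8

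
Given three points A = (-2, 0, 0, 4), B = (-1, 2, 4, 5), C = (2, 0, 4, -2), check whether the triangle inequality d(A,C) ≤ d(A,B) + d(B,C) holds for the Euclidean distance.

d(A,B) = √(1² + 2² + 4² + 1²) = √22 ≈ 4.6904, d(B,C) = √(3² + 2² + 0² + 7²) = √62 ≈ 7.874, d(A,C) = √(4² + 0² + 4² + 6²) = √68 ≈ 8.2462.
d(A,C) ≈ 8.2462 ≤ 4.6904 + 7.874 = 12.5644. Triangle inequality is satisfied.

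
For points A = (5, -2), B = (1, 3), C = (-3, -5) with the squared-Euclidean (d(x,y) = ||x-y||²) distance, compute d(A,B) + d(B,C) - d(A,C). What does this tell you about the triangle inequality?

d(A,B) = 4² + 5² = 41, d(B,C) = 4² + 8² = 80, d(A,C) = 8² + 3² = 73.
d(A,B) + d(B,C) - d(A,C) = 41 + 80 - 73 = 121 - 73 = 48. This is ≥ 0, so the triangle inequality holds for these points.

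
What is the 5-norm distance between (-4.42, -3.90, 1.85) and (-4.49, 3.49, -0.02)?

(Σ|x_i - y_i|^5)^(1/5) = (|-4.42 - (-4.49)|^5 + |-3.9 - 3.49|^5 + |1.85 - (-0.02)|^5)^(1/5)
= (0.07^5 + 7.39^5 + 1.87^5)^(1/5) ≈ (0 + 22040.538 + 22.8669)^(1/5) = (22063.4049)^(1/5) ≈ 7.3915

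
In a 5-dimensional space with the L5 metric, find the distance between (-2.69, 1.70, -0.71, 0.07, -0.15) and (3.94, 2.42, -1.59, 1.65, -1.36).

(Σ|x_i - y_i|^5)^(1/5) = (|-2.69 - 3.94|^5 + |1.7 - 2.42|^5 + |-0.71 - (-1.59)|^5 + |0.07 - 1.65|^5 + |-0.15 - (-1.36)|^5)^(1/5)
= (6.63^5 + 0.72^5 + 0.88^5 + 1.58^5 + 1.21^5)^(1/5) ≈ (12810.5461 + 0.1935 + 0.5277 + 9.8466 + 2.5937)^(1/5) = (12823.7076)^(1/5) ≈ 6.6314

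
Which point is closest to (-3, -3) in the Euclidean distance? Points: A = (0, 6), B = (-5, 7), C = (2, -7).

Distances: d(A) ≈ 9.4868, d(B) ≈ 10.198, d(C) ≈ 6.4031. Nearest: C = (2, -7) with distance 6.4031.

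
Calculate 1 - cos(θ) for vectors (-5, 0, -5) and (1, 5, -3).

With u = (-5, 0, -5), v = (1, 5, -3):
u·v = (-5)·1 + 0·5 + (-5)·(-3) = (-5) + 0 + 15 = 10.
|u| = √((-5)² + 0² + (-5)²) = √50, |v| = √(1² + 5² + (-3)²) = √35, so |u||v| = √(50·35) = √1750.
cos θ = (u·v)/(|u||v|) = 10/√1750 ≈ 0.239
Cosine distance = 1 - cos θ ≈ 1 - 0.239 = 0.761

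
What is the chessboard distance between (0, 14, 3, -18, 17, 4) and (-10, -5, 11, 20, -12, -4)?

max(|x_i - y_i|) = max(|0 - (-10)|, |14 - (-5)|, |3 - 11|, |-18 - 20|, |17 - (-12)|, |4 - (-4)|) = max(10, 19, 8, 38, 29, 8) = 38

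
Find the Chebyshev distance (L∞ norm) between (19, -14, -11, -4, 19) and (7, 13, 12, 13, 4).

max(|x_i - y_i|) = max(|19 - 7|, |-14 - 13|, |-11 - 12|, |-4 - 13|, |19 - 4|) = max(12, 27, 23, 17, 15) = 27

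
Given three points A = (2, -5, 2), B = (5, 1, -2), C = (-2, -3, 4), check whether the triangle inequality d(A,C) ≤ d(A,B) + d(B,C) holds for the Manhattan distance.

d(A,B) = 3 + 6 + 4 = 13, d(B,C) = 7 + 4 + 6 = 17, d(A,C) = 4 + 2 + 2 = 8.
d(A,C) = 8 ≤ 13 + 17 = 30. Triangle inequality is satisfied.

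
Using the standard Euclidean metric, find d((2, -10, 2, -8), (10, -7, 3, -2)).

√(Σ(x_i - y_i)²) = √((2 - 10)² + (-10 - (-7))² + (2 - 3)² + (-8 - (-2))²)
= √((-8)² + (-3)² + (-1)² + (-6)²) = √(64 + 9 + 1 + 36) = √110 ≈ 10.4881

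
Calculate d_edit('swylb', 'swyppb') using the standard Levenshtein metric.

Let D[i][j] be the edit distance between the first i characters of 'swylb' and the first j characters of 'swyppb', with D[i][0] = i, D[0][j] = j, and D[i][j] = D[i-1][j-1] if the characters match, else 1 + min(D[i-1][j], D[i][j-1], D[i-1][j-1]). Filling the table (rows: prefixes of 'swylb', columns: prefixes of 'swyppb'):
     ε  s  w  y  p  p  b
  ε  0  1  2  3  4  5  6
  s  1  0  1  2  3  4  5
  w  2  1  0  1  2  3  4
  y  3  2  1  0  1  2  3
  l  4  3  2  1  1  2  3
  b  5  4  3  2  2  2  2
The bottom-right entry gives D[5][6] = 2, so no sequence of fewer than 2 edits works. Backtracking through the table gives one optimal edit sequence (2 edits):
  swylb → swyplb (ins p @4)
  swyplb → swyppb (sub l→p @5)
Edit distance = 2.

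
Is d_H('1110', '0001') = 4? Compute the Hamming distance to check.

Differing positions: 1, 2, 3, 4. Hamming distance = 4, so the claim is true.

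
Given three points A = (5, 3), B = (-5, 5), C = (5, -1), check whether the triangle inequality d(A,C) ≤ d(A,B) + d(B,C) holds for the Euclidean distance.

d(A,B) = √(10² + 2²) = √104 ≈ 10.198, d(B,C) = √(10² + 6²) = √136 ≈ 11.6619, d(A,C) = √(0² + 4²) = √16 = 4.
d(A,C) = 4 ≤ 10.198 + 11.6619 = 21.8599. Triangle inequality is satisfied.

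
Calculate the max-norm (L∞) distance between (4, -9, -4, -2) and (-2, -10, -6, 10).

max(|x_i - y_i|) = max(|4 - (-2)|, |-9 - (-10)|, |-4 - (-6)|, |-2 - 10|) = max(6, 1, 2, 12) = 12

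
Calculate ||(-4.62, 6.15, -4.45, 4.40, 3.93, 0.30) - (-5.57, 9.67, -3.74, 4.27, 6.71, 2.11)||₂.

√(Σ(x_i - y_i)²) = √((-4.62 - (-5.57))² + (6.15 - 9.67)² + (-4.45 - (-3.74))² + (4.4 - 4.27)² + (3.93 - 6.71)² + (0.3 - 2.11)²)
= √(0.95² + (-3.52)² + (-0.71)² + 0.13² + (-2.78)² + (-1.81)²) = √(0.9025 + 12.3904 + 0.5041 + 0.0169 + 7.7284 + 3.2761) = √24.8184 ≈ 4.9818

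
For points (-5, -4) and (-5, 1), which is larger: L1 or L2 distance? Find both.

L1 = |-5 - (-5)| + |-4 - 1| = 0 + 5 = 5
L2 = √(0² + 5²) = √25 = 5
L1 ≥ L2 always (equality iff movement is along one axis); L1 = L2 here (movement is along a single axis).
Ratio L1/L2 = 5/5 = 1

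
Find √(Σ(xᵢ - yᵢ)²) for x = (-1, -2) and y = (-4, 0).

√(Σ(x_i - y_i)²) = √((-1 - (-4))² + (-2 - 0)²)
= √(3² + (-2)²) = √(9 + 4) = √13 ≈ 3.6056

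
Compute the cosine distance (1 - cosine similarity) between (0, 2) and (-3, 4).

With u = (0, 2), v = (-3, 4):
u·v = 0·(-3) + 2·4 = 0 + 8 = 8.
|u| = √(0² + 2²) = √4, |v| = √((-3)² + 4²) = √25, so |u||v| = √(4·25) = √100 = 10.
cos θ = (u·v)/(|u||v|) = 8/10 = 0.8
Cosine distance = 1 - cos θ = 1 - 0.8 = 0.2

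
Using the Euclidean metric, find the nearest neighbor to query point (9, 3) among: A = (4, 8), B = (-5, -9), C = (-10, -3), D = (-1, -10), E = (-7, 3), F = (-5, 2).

Distances: d(A) ≈ 7.0711, d(B) ≈ 18.4391, d(C) ≈ 19.9249, d(D) ≈ 16.4012, d(E) = 16, d(F) ≈ 14.0357. Nearest: A = (4, 8) with distance 7.0711.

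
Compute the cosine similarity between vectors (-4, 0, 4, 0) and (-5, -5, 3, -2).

With u = (-4, 0, 4, 0), v = (-5, -5, 3, -2):
u·v = (-4)·(-5) + 0·(-5) + 4·3 + 0·(-2) = 20 + 0 + 12 + 0 = 32.
|u| = √((-4)² + 0² + 4² + 0²) = √32, |v| = √((-5)² + (-5)² + 3² + (-2)²) = √63, so |u||v| = √(32·63) = √2016.
cos θ = (u·v)/(|u||v|) = 32/√2016 ≈ 0.7127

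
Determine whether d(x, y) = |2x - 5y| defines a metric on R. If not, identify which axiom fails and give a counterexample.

No. d fails symmetry: d(3, 7) = |2·3 - 5·7| = |-29| = 29, but d(7, 3) = |2·7 - 5·3| = |-1| = 1. Since 29 ≠ 1, d(x,y) ≠ d(y,x) in general.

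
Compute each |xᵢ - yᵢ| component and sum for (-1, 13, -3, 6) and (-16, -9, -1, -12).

Σ|x_i - y_i| = |-1 - (-16)| + |13 - (-9)| + |-3 - (-1)| + |6 - (-12)| = 15 + 22 + 2 + 18 = 57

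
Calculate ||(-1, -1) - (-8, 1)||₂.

√(Σ(x_i - y_i)²) = √((-1 - (-8))² + (-1 - 1)²)
= √(7² + (-2)²) = √(49 + 4) = √53 ≈ 7.2801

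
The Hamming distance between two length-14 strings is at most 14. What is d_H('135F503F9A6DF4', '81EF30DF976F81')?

Differing positions: 1, 2, 3, 5, 7, 10, 12, 13, 14. Hamming distance = 9. The maximum possible Hamming distance for length-14 strings is 14, so d_H/14 = 9/14 ≈ 0.6429.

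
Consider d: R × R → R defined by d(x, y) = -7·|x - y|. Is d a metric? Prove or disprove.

No. With c = -7 < 0, d fails non-negativity: d(9, 18) = -7·|9 - 18| = -7·9 = -63 < 0.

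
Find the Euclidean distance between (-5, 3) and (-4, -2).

√(Σ(x_i - y_i)²) = √((-5 - (-4))² + (3 - (-2))²)
= √((-1)² + 5²) = √(1 + 25) = √26 ≈ 5.099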